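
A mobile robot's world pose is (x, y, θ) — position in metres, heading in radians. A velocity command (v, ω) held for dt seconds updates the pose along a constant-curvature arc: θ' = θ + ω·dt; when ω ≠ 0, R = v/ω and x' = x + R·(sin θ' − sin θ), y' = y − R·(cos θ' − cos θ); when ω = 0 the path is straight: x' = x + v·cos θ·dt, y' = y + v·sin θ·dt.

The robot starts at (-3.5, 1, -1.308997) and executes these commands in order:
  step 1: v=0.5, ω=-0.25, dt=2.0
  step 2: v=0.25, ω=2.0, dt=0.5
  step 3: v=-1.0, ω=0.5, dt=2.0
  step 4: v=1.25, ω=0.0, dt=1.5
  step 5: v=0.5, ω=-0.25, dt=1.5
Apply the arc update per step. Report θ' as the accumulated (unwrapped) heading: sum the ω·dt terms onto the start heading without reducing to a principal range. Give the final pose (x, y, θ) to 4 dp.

step 1: θ'=-1.8090 (R=-2.0000) → pose (-3.4883, 0.0105, -1.8090)
step 2: θ'=-0.8090 (R=0.1250) → pose (-3.4573, -0.1053, -0.8090)
step 3: θ'=0.1910 (R=-2.0000) → pose (-5.2842, 0.4779, 0.1910)
step 4: θ'=0.1910 (straight) → pose (-3.4433, 0.8338, 0.1910)
step 5: θ'=-0.1840 (R=-2.0000) → pose (-2.6977, 0.8364, -0.1840)

(-2.6977, 0.8364, -0.1840)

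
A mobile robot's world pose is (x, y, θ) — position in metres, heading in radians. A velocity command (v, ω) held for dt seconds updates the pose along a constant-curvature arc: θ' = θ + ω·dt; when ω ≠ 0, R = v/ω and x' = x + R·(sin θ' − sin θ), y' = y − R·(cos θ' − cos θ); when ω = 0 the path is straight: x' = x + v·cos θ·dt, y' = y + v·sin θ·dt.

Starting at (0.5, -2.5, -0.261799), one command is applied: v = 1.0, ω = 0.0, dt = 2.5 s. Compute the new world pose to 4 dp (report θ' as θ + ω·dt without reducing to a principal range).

θ' = -0.2618 + 0.0·2.5 = -0.2618
ω = 0 → straight: x' = 0.5 + 1.0·cos(-0.2618)·2.5 = 2.9148
y' = -2.5 + 1.0·sin(-0.2618)·2.5 = -3.1470

(2.9148, -3.1470, -0.2618)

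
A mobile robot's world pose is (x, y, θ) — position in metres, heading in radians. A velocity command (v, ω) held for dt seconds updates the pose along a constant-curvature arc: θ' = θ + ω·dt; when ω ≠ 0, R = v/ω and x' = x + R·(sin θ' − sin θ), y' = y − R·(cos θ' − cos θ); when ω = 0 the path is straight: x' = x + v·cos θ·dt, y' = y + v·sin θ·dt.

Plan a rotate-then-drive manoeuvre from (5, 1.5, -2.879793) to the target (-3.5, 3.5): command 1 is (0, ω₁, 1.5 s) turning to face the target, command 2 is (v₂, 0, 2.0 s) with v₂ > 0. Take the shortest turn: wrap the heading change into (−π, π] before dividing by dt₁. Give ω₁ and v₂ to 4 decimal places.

heading to target = atan2(3.5−1.5, -3.5−5) = 2.9105
Δθ = wrap(2.9105 − -2.8798) = -0.4929; ω₁ = Δθ/dt₁ = -0.3286
distance = √((-3.5−5)² + (3.5−1.5)²) = 8.7321; v₂ = distance/dt₂ = 4.3661

ω₁ = -0.3286, v₂ = 4.3661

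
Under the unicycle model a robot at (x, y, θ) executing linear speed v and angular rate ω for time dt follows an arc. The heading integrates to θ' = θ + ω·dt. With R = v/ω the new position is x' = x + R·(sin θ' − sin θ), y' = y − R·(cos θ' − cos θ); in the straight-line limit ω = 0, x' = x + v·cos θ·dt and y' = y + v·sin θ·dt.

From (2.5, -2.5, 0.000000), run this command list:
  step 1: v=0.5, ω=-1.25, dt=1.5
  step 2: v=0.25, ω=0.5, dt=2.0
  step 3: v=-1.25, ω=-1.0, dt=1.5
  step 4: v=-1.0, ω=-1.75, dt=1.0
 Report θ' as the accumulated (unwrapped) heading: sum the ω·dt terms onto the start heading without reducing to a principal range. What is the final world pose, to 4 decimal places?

step 1: θ'=-1.8750 (R=-0.4000) → pose (2.8816, -3.0198, -1.8750)
step 2: θ'=-0.8750 (R=0.5000) → pose (2.9749, -3.4901, -0.8750)
step 3: θ'=-2.3750 (R=1.2500) → pose (3.0672, -1.7885, -2.3750)
step 4: θ'=-4.1250 (R=0.5714) → pose (3.9393, -1.8834, -4.1250)

(3.9393, -1.8834, -4.1250)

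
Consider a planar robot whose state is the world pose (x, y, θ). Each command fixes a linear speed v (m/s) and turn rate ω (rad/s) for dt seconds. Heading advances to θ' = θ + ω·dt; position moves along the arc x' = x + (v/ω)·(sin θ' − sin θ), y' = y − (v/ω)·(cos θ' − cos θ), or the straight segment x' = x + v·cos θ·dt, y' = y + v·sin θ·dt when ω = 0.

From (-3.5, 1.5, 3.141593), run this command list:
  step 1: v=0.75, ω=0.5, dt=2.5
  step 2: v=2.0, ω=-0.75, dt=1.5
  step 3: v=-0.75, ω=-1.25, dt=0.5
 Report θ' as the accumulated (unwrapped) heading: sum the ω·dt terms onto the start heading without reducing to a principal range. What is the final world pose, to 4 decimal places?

(-6.7592, -1.4008, 2.6416)

step 1: θ'=4.3916 (R=1.5000) → pose (-4.9235, 0.4730, 4.3916)
step 2: θ'=3.2666 (R=-2.6667) → pose (-7.1216, -1.3320, 3.2666)
step 3: θ'=2.6416 (R=0.6000) → pose (-6.7592, -1.4008, 2.6416)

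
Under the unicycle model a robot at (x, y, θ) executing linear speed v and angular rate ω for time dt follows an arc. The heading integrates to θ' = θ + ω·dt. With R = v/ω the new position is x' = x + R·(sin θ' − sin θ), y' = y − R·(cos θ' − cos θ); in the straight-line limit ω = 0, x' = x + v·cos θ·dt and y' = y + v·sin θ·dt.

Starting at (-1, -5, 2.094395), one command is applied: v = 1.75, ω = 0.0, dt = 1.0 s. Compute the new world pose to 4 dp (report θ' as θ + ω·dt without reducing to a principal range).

θ' = 2.0944 + 0.0·1.0 = 2.0944
ω = 0 → straight: x' = -1 + 1.75·cos(2.0944)·1.0 = -1.8750
y' = -5 + 1.75·sin(2.0944)·1.0 = -3.4845

(-1.8750, -3.4845, 2.0944)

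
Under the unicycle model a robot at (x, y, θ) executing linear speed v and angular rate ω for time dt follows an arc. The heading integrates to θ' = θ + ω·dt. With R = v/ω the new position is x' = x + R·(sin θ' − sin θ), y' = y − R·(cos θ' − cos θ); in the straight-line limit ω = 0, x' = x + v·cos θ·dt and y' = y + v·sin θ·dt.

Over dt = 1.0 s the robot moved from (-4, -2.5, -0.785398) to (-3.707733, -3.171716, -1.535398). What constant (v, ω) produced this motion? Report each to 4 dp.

Δθ = -1.535398 − -0.785398 = -0.750000
ω = Δθ/dt = -0.750000/1.0 = -0.7500
R = −Δy/(cos θ' − cos θ) = -1.0000
v = R·ω = -1.0000·-0.7500 = 0.7500

v = 0.7500, ω = -0.7500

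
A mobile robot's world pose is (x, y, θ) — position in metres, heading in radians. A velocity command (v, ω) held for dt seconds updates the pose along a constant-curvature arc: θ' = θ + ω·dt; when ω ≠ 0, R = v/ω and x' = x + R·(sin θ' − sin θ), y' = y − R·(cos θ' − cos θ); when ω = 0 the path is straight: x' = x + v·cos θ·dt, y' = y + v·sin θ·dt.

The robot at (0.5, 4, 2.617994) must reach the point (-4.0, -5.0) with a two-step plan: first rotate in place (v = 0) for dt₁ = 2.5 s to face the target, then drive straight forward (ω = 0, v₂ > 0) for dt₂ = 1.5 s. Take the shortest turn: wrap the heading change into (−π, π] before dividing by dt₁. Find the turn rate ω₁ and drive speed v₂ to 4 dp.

heading to target = atan2(-5−4, -4−0.5) = -2.0344
Δθ = wrap(-2.0344 − 2.6180) = 1.6307; ω₁ = Δθ/dt₁ = 0.6523
distance = √((-4−0.5)² + (-5−4)²) = 10.0623; v₂ = distance/dt₂ = 6.7082

ω₁ = 0.6523, v₂ = 6.7082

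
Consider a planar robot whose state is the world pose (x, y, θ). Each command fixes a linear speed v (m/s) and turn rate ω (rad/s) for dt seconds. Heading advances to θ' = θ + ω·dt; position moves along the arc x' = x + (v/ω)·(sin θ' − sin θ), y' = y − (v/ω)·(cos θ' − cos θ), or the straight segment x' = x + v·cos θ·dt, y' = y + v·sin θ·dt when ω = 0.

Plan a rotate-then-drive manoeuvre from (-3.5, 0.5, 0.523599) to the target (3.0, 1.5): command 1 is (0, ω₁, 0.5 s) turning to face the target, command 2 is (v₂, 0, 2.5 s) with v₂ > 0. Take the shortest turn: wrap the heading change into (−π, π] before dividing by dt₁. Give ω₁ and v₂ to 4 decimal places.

ω₁ = -0.7419, v₂ = 2.6306

heading to target = atan2(1.5−0.5, 3−-3.5) = 0.1526
Δθ = wrap(0.1526 − 0.5236) = -0.3709; ω₁ = Δθ/dt₁ = -0.7419
distance = √((3−-3.5)² + (1.5−0.5)²) = 6.5765; v₂ = distance/dt₂ = 2.6306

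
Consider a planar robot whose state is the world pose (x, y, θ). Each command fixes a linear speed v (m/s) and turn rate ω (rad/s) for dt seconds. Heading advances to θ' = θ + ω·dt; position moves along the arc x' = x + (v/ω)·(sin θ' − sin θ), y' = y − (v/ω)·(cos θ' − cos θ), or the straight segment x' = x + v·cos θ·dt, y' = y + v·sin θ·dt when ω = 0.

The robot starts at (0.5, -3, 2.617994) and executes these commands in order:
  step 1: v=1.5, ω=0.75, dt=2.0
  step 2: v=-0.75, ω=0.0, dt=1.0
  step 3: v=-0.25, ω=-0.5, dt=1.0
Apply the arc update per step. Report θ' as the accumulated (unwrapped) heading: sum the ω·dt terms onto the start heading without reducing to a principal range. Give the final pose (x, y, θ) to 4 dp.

(-1.5520, -2.8263, 3.6180)

step 1: θ'=4.1180 (R=2.0000) → pose (-2.1570, -3.6120, 4.1180)
step 2: θ'=4.1180 (straight) → pose (-1.7370, -2.9907, 4.1180)
step 3: θ'=3.6180 (R=0.5000) → pose (-1.5520, -2.8263, 3.6180)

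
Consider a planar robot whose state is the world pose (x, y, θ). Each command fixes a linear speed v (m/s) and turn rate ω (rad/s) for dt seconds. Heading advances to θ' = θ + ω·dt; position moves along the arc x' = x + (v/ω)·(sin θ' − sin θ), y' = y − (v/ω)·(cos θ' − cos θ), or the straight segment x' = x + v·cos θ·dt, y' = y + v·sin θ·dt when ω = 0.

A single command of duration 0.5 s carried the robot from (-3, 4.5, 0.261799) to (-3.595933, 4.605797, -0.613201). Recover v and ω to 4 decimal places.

Δθ = -0.613201 − 0.261799 = -0.875000
ω = Δθ/dt = -0.875000/0.5 = -1.7500
R = Δx/(sin θ' − sin θ) = 0.7143
v = R·ω = 0.7143·-1.7500 = -1.2500

v = -1.2500, ω = -1.7500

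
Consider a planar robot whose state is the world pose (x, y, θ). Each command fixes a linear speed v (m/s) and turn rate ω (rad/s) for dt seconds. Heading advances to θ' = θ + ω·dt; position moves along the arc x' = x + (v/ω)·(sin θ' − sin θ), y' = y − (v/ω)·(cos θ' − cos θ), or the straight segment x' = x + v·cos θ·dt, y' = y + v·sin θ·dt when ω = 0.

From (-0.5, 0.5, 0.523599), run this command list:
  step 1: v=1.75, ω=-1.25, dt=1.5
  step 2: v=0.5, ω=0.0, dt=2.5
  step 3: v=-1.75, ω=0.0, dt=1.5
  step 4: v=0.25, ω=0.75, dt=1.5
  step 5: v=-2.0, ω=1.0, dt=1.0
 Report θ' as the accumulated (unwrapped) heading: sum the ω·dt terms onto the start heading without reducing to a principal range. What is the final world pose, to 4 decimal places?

(-0.3287, 0.1639, 0.7736)

step 1: θ'=-1.3514 (R=-1.4000) → pose (1.5664, -0.4077, -1.3514)
step 2: θ'=-1.3514 (straight) → pose (1.8385, -1.6278, -1.3514)
step 3: θ'=-1.3514 (straight) → pose (1.2672, 0.9343, -1.3514)
step 4: θ'=-0.2264 (R=0.3333) → pose (1.5177, 0.6820, -0.2264)
step 5: θ'=0.7736 (R=-2.0000) → pose (-0.3287, 0.1639, 0.7736)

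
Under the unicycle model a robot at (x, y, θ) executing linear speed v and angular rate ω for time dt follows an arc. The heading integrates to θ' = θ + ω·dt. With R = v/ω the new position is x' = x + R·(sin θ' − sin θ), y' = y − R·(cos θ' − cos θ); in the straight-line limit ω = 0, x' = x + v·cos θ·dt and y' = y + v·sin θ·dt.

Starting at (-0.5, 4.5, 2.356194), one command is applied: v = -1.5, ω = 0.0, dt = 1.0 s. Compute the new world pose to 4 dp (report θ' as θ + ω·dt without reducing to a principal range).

θ' = 2.3562 + 0.0·1.0 = 2.3562
ω = 0 → straight: x' = -0.5 + -1.5·cos(2.3562)·1.0 = 0.5607
y' = 4.5 + -1.5·sin(2.3562)·1.0 = 3.4393

(0.5607, 3.4393, 2.3562)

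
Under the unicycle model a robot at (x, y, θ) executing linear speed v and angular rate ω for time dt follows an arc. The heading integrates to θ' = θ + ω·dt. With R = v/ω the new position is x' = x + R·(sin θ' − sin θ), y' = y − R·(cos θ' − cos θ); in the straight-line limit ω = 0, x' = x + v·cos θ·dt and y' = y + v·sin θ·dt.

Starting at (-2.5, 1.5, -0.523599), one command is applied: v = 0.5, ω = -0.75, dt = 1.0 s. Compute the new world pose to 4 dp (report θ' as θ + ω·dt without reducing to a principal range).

θ' = -0.5236 + -0.75·1.0 = -1.2736
R = v/ω = 0.5/-0.75 = -0.6667
x' = -2.5 + -0.6667·(sin -1.2736 − sin -0.5236) = -2.1959
y' = 1.5 − -0.6667·(cos -1.2736 − cos -0.5236) = 1.1179

(-2.1959, 1.1179, -1.2736)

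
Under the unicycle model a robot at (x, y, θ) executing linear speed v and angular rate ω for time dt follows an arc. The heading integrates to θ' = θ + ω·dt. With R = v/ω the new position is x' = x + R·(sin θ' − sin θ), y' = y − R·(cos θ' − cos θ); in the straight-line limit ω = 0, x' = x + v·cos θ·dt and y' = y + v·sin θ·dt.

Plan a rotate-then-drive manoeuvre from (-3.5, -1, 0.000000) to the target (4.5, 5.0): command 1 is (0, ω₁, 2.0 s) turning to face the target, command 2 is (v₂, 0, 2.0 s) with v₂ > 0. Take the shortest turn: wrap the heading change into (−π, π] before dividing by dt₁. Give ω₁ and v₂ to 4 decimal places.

heading to target = atan2(5−-1, 4.5−-3.5) = 0.6435
Δθ = wrap(0.6435 − 0.0000) = 0.6435; ω₁ = Δθ/dt₁ = 0.3218
distance = √((4.5−-3.5)² + (5−-1)²) = 10.0000; v₂ = distance/dt₂ = 5.0000

ω₁ = 0.3218, v₂ = 5.0000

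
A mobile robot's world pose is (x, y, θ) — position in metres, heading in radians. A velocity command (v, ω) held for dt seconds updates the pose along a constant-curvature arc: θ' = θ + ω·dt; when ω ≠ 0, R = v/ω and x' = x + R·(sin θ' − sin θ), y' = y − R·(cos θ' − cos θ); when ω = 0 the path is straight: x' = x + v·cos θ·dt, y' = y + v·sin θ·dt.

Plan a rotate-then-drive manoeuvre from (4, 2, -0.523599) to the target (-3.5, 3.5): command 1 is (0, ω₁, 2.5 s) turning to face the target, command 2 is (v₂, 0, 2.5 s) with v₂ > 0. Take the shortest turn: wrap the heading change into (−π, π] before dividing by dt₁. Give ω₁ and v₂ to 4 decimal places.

heading to target = atan2(3.5−2, -3.5−4) = 2.9442
Δθ = wrap(2.9442 − -0.5236) = -2.8154; ω₁ = Δθ/dt₁ = -1.1262
distance = √((-3.5−4)² + (3.5−2)²) = 7.6485; v₂ = distance/dt₂ = 3.0594

ω₁ = -1.1262, v₂ = 3.0594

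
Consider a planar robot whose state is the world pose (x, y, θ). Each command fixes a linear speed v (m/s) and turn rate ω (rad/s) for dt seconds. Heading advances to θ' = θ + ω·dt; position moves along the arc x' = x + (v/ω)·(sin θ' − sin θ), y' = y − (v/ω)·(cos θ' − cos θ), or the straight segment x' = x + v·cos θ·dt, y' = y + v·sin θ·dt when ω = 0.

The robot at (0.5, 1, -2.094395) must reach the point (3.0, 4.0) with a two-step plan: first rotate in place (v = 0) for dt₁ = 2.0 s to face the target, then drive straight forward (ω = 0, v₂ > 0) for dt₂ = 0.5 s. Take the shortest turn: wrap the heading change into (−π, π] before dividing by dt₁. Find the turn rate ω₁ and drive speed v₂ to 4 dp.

ω₁ = 1.4852, v₂ = 7.8102

heading to target = atan2(4−1, 3−0.5) = 0.8761
Δθ = wrap(0.8761 − -2.0944) = 2.9705; ω₁ = Δθ/dt₁ = 1.4852
distance = √((3−0.5)² + (4−1)²) = 3.9051; v₂ = distance/dt₂ = 7.8102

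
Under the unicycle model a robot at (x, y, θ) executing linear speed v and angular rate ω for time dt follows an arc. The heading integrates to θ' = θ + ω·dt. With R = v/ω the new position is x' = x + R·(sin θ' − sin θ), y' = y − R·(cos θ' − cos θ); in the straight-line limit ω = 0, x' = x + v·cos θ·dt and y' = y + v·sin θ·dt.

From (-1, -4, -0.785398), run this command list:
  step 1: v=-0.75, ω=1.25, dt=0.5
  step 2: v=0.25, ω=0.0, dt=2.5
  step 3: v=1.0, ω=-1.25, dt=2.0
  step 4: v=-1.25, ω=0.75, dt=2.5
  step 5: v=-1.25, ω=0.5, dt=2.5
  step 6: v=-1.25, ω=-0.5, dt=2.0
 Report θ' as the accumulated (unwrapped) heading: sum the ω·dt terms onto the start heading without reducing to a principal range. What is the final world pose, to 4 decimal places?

(-5.3454, -2.2227, -0.5354)

step 1: θ'=-0.1604 (R=-0.6000) → pose (-1.3284, -3.8320, -0.1604)
step 2: θ'=-0.1604 (straight) → pose (-0.7115, -3.9318, -0.1604)
step 3: θ'=-2.6604 (R=-0.8000) → pose (-0.4690, -5.4307, -2.6604)
step 4: θ'=-0.7854 (R=-1.6667) → pose (-0.0618, -2.7748, -0.7854)
step 5: θ'=0.4646 (R=-2.5000) → pose (-2.9498, -2.3075, 0.4646)
step 6: θ'=-0.5354 (R=2.5000) → pose (-5.3454, -2.2227, -0.5354)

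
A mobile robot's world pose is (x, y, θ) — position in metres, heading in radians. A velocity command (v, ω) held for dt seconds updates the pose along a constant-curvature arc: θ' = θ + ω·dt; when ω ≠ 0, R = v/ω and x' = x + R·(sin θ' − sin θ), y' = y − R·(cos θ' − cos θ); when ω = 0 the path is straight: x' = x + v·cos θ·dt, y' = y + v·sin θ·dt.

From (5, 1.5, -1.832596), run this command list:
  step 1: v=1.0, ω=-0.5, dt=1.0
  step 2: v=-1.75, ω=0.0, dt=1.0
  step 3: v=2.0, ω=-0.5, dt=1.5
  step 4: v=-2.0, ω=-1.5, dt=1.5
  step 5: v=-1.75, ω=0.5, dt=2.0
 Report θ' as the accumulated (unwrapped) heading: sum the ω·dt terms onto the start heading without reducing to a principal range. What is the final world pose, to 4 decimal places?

step 1: θ'=-2.3326 (R=-2.0000) → pose (4.5153, 0.6372, -2.3326)
step 2: θ'=-2.3326 (straight) → pose (5.7232, 1.9035, -2.3326)
step 3: θ'=-3.0826 (R=-4.0000) → pose (3.0647, 0.6713, -3.0826)
step 4: θ'=-5.3326 (R=1.3333) → pose (4.2283, -1.4346, -5.3326)
step 5: θ'=-4.3326 (R=-3.5000) → pose (3.8259, -4.7664, -4.3326)

(3.8259, -4.7664, -4.3326)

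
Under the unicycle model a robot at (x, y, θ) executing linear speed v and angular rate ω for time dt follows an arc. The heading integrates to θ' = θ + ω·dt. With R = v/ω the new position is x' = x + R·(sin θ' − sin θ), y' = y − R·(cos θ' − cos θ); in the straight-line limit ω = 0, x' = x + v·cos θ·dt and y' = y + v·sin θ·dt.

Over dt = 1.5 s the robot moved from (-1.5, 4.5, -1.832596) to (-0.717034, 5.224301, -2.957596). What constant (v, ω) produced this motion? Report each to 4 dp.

Δθ = -2.957596 − -1.832596 = -1.125000
ω = Δθ/dt = -1.125000/1.5 = -0.7500
R = Δx/(sin θ' − sin θ) = 1.0000
v = R·ω = 1.0000·-0.7500 = -0.7500

v = -0.7500, ω = -0.7500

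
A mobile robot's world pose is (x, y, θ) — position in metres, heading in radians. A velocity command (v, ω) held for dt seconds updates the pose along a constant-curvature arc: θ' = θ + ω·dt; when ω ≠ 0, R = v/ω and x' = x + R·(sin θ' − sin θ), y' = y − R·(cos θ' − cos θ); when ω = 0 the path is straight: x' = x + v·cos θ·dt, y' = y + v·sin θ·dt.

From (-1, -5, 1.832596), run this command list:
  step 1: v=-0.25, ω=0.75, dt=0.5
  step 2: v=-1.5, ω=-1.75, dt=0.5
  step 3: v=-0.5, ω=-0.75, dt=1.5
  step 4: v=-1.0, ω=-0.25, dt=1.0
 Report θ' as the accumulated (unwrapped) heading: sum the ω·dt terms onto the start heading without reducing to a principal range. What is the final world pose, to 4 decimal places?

step 1: θ'=2.2076 (R=-0.3333) → pose (-0.9460, -5.1119, 2.2076)
step 2: θ'=1.3326 (R=0.8571) → pose (-0.8022, -5.8239, 1.3326)
step 3: θ'=0.2076 (R=0.6667) → pose (-1.3127, -6.3189, 0.2076)
step 4: θ'=-0.0424 (R=4.0000) → pose (-2.3067, -6.4012, -0.0424)

(-2.3067, -6.4012, -0.0424)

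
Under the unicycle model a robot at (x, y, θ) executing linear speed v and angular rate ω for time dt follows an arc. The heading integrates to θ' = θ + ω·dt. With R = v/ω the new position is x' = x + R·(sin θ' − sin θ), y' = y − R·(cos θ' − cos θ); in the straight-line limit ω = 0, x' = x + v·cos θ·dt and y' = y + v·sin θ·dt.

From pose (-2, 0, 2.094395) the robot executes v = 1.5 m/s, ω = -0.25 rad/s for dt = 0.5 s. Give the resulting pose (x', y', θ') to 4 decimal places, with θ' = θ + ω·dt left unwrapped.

θ' = 2.0944 + -0.25·0.5 = 1.9694
R = v/ω = 1.5/-0.25 = -6.0000
x' = -2 + -6.0000·(sin 1.9694 − sin 2.0944) = -2.3335
y' = 0 − -6.0000·(cos 1.9694 − cos 2.0944) = 0.6712

(-2.3335, 0.6712, 1.9694)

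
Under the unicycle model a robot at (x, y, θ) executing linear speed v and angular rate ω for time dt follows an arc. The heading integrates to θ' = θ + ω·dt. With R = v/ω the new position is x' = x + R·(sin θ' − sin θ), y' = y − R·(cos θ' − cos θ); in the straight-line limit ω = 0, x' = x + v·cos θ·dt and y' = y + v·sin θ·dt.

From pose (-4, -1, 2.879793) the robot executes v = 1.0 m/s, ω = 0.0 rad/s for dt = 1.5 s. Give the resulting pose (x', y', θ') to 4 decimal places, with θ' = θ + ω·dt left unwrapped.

(-5.4489, -0.6118, 2.8798)

θ' = 2.8798 + 0.0·1.5 = 2.8798
ω = 0 → straight: x' = -4 + 1.0·cos(2.8798)·1.5 = -5.4489
y' = -1 + 1.0·sin(2.8798)·1.5 = -0.6118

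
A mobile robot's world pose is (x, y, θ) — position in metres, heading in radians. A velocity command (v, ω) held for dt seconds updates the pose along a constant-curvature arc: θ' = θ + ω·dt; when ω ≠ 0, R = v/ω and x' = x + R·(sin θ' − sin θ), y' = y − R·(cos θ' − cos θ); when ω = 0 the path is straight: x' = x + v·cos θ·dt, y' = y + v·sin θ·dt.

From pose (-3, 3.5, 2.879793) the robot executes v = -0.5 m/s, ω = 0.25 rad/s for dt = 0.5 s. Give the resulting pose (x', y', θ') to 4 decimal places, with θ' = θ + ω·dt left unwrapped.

θ' = 2.8798 + 0.25·0.5 = 3.0048
R = v/ω = -0.5/0.25 = -2.0000
x' = -3 + -2.0000·(sin 3.0048 − sin 2.8798) = -2.7551
y' = 3.5 − -2.0000·(cos 3.0048 − cos 2.8798) = 3.4505

(-2.7551, 3.4505, 3.0048)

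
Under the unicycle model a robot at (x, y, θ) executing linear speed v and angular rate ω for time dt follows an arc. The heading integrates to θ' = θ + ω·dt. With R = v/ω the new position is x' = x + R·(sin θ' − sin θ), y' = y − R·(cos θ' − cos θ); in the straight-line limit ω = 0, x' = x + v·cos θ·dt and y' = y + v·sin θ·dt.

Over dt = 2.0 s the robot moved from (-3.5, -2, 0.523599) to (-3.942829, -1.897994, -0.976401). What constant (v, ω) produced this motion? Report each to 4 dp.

Δθ = -0.976401 − 0.523599 = -1.500000
ω = Δθ/dt = -1.500000/2.0 = -0.7500
R = Δx/(sin θ' − sin θ) = 0.3333
v = R·ω = 0.3333·-0.7500 = -0.2500

v = -0.2500, ω = -0.7500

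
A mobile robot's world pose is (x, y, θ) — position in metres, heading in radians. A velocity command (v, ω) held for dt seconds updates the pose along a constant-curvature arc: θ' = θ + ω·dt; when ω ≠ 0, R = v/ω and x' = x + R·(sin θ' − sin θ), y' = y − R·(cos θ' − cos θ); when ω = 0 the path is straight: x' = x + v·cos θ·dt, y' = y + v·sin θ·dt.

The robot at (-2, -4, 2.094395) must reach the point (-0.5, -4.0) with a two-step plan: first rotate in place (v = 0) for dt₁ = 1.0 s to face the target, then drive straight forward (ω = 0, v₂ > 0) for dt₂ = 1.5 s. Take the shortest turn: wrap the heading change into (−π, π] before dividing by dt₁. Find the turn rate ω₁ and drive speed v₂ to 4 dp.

ω₁ = -2.0944, v₂ = 1.0000

heading to target = atan2(-4−-4, -0.5−-2) = 0.0000
Δθ = wrap(0.0000 − 2.0944) = -2.0944; ω₁ = Δθ/dt₁ = -2.0944
distance = √((-0.5−-2)² + (-4−-4)²) = 1.5000; v₂ = distance/dt₂ = 1.0000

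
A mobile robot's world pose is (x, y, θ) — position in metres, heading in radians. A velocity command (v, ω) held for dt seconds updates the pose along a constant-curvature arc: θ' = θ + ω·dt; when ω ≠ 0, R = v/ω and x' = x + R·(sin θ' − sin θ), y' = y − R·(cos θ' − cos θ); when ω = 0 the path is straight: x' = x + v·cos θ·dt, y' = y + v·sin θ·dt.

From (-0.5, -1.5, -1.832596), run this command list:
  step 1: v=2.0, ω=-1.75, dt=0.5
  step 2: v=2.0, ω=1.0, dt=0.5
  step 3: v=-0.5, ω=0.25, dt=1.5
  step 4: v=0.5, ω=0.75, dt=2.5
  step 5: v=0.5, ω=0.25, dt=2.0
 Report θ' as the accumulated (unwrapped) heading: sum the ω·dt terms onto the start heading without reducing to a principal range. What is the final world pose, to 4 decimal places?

step 1: θ'=-2.7076 (R=-1.1429) → pose (-1.1233, -2.2411, -2.7076)
step 2: θ'=-2.2076 (R=2.0000) → pose (-1.8903, -2.8664, -2.2076)
step 3: θ'=-1.8326 (R=-2.0000) → pose (-1.5665, -2.1948, -1.8326)
step 4: θ'=0.0424 (R=0.6667) → pose (-0.8943, -3.0334, 0.0424)
step 5: θ'=0.5424 (R=2.0000) → pose (0.0533, -2.7482, 0.5424)

(0.0533, -2.7482, 0.5424)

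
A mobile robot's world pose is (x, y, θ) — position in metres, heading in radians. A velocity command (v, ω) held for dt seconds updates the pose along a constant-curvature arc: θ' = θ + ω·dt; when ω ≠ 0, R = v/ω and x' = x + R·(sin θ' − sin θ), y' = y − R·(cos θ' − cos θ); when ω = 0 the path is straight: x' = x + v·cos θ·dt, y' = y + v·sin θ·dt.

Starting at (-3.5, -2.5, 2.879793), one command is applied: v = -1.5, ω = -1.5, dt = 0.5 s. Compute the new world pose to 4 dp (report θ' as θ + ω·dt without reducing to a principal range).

θ' = 2.8798 + -1.5·0.5 = 2.1298
R = v/ω = -1.5/-1.5 = 1.0000
x' = -3.5 + 1.0000·(sin 2.1298 − sin 2.8798) = -2.9110
y' = -2.5 − 1.0000·(cos 2.1298 − cos 2.8798) = -2.9356

(-2.9110, -2.9356, 2.1298)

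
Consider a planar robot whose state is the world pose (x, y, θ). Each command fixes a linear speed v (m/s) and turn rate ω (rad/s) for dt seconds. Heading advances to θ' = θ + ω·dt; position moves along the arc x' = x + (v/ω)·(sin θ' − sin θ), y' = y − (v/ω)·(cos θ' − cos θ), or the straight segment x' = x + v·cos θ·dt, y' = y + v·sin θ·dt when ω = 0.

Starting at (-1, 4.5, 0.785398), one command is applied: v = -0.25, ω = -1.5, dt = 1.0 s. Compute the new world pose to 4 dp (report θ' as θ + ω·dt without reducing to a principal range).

(-1.2271, 4.4920, -0.7146)

θ' = 0.7854 + -1.5·1.0 = -0.7146
R = v/ω = -0.25/-1.5 = 0.1667
x' = -1 + 0.1667·(sin -0.7146 − sin 0.7854) = -1.2271
y' = 4.5 − 0.1667·(cos -0.7146 − cos 0.7854) = 4.4920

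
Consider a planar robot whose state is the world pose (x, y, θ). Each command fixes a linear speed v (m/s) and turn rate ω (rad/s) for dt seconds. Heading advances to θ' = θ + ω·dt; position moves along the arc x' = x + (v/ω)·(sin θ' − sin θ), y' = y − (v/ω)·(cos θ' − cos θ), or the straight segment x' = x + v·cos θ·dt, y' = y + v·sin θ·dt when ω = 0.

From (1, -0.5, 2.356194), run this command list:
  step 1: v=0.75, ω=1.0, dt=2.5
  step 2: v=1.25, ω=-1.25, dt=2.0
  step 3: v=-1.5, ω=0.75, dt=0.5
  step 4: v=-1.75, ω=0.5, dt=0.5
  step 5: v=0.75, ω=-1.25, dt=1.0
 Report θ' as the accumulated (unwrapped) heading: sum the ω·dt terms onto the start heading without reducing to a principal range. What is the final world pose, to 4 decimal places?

step 1: θ'=4.8562 (R=0.7500) → pose (-0.2726, -1.1378, 4.8562)
step 2: θ'=2.3562 (R=-1.0000) → pose (-1.9694, -1.9882, 2.3562)
step 3: θ'=2.7312 (R=-2.0000) → pose (-1.3531, -2.4079, 2.7312)
step 4: θ'=2.9812 (R=-3.5000) → pose (-0.5157, -2.6536, 2.9812)
step 5: θ'=1.7312 (R=-0.6000) → pose (-1.0122, -2.1572, 1.7312)

(-1.0122, -2.1572, 1.7312)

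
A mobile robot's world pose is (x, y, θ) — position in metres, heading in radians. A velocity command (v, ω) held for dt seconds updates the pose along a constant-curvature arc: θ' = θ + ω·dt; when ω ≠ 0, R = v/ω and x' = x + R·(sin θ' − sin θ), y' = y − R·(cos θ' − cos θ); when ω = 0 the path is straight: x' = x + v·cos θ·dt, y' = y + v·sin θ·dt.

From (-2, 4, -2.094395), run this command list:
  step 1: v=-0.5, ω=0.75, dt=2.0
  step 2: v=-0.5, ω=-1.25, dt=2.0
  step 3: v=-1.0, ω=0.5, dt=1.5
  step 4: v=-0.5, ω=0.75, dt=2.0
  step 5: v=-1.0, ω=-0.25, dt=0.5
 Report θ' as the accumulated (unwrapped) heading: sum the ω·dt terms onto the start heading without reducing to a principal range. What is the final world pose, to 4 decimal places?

(-0.9489, 7.5191, -0.9694)

step 1: θ'=-0.5944 (R=-0.6667) → pose (-2.2040, 4.8857, -0.5944)
step 2: θ'=-3.0944 (R=0.4000) → pose (-1.9989, 5.6166, -3.0944)
step 3: θ'=-2.3444 (R=-2.0000) → pose (-0.6624, 6.2170, -2.3444)
step 4: θ'=-0.8444 (R=-0.6667) → pose (-0.6410, 7.1256, -0.8444)
step 5: θ'=-0.9694 (R=4.0000) → pose (-0.9489, 7.5191, -0.9694)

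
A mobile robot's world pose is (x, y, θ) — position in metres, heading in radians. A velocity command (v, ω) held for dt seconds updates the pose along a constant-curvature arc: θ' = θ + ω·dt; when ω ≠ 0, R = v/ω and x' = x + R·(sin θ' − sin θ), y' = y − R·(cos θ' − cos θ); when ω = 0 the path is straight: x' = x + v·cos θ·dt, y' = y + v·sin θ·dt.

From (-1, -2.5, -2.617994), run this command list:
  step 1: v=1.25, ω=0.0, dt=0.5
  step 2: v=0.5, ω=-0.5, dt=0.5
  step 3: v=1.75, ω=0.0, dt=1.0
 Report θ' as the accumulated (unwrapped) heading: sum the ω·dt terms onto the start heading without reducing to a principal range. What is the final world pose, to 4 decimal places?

step 1: θ'=-2.6180 (straight) → pose (-1.5413, -2.8125, -2.6180)
step 2: θ'=-2.8680 (R=-1.0000) → pose (-1.7711, -2.9093, -2.8680)
step 3: θ'=-2.8680 (straight) → pose (-3.4560, -3.3821, -2.8680)

(-3.4560, -3.3821, -2.8680)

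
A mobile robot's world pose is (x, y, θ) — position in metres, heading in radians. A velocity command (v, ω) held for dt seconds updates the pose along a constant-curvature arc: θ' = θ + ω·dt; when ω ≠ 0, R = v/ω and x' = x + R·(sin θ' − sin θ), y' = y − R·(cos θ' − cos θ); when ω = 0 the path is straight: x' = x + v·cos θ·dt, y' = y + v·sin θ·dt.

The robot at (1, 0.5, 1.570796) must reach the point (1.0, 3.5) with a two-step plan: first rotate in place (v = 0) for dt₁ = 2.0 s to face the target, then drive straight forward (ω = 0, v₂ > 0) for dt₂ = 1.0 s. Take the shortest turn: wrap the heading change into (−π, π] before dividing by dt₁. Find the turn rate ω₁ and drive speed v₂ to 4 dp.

ω₁ = 0.0000, v₂ = 3.0000

heading to target = atan2(3.5−0.5, 1−1) = 1.5708
Δθ = wrap(1.5708 − 1.5708) = 0.0000; ω₁ = Δθ/dt₁ = 0.0000
distance = √((1−1)² + (3.5−0.5)²) = 3.0000; v₂ = distance/dt₂ = 3.0000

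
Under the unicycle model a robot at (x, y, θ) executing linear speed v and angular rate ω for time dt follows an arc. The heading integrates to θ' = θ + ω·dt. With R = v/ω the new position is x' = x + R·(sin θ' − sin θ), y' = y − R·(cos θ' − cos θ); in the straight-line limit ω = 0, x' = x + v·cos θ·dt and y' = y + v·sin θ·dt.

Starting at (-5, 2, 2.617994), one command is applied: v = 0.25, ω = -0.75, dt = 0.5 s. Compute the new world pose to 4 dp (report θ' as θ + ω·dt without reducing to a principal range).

θ' = 2.6180 + -0.75·0.5 = 2.2430
R = v/ω = 0.25/-0.75 = -0.3333
x' = -5 + -0.3333·(sin 2.2430 − sin 2.6180) = -5.0942
y' = 2 − -0.3333·(cos 2.2430 − cos 2.6180) = 2.0811

(-5.0942, 2.0811, 2.2430)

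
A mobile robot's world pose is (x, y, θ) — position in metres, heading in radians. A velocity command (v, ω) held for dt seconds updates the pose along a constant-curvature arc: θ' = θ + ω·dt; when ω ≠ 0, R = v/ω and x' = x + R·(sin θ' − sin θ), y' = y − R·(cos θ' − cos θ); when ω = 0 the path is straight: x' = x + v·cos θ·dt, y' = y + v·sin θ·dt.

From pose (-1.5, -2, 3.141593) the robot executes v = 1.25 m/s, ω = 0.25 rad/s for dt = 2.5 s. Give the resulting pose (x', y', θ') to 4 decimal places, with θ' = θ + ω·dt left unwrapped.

(-4.4255, -2.9452, 3.7666)

θ' = 3.1416 + 0.25·2.5 = 3.7666
R = v/ω = 1.25/0.25 = 5.0000
x' = -1.5 + 5.0000·(sin 3.7666 − sin 3.1416) = -4.4255
y' = -2 − 5.0000·(cos 3.7666 − cos 3.1416) = -2.9452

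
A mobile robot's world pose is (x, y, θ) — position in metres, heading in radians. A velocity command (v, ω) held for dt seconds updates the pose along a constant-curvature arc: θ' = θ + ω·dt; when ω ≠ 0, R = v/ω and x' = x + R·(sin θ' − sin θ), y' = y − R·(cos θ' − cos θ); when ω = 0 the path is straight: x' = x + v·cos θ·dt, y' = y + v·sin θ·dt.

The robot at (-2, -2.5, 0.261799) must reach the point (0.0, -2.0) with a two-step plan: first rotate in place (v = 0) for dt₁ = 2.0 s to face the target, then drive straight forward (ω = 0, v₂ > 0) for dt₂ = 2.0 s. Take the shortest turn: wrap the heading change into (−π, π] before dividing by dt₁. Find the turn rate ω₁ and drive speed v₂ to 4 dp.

heading to target = atan2(-2−-2.5, 0−-2) = 0.2450
Δθ = wrap(0.2450 − 0.2618) = -0.0168; ω₁ = Δθ/dt₁ = -0.0084
distance = √((0−-2)² + (-2−-2.5)²) = 2.0616; v₂ = distance/dt₂ = 1.0308

ω₁ = -0.0084, v₂ = 1.0308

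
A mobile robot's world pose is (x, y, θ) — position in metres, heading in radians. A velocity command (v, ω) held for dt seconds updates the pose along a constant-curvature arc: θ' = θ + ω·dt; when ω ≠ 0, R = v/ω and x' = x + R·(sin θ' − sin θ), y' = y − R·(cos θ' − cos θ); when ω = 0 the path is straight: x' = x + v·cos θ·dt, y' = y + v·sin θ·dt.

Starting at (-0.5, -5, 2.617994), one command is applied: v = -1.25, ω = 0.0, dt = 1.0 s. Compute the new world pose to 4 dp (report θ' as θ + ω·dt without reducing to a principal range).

(0.5825, -5.6250, 2.6180)

θ' = 2.6180 + 0.0·1.0 = 2.6180
ω = 0 → straight: x' = -0.5 + -1.25·cos(2.6180)·1.0 = 0.5825
y' = -5 + -1.25·sin(2.6180)·1.0 = -5.6250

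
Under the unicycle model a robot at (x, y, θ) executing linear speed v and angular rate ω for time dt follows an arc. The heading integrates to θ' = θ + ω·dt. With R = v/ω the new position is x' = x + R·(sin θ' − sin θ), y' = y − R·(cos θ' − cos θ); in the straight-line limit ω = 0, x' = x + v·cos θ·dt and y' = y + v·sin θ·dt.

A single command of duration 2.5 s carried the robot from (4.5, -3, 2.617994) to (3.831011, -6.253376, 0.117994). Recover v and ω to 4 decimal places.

Δθ = 0.117994 − 2.617994 = -2.500000
ω = Δθ/dt = -2.500000/2.5 = -1.0000
R = −Δy/(cos θ' − cos θ) = 1.7500
v = R·ω = 1.7500·-1.0000 = -1.7500

v = -1.7500, ω = -1.0000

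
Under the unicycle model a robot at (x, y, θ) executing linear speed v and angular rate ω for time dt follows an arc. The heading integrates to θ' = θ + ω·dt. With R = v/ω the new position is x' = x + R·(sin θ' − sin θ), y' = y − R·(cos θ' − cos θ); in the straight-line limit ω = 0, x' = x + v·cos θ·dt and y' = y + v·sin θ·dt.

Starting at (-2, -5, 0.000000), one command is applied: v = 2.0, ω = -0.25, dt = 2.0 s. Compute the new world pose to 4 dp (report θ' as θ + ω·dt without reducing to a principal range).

(1.8354, -5.9793, -0.5000)

θ' = 0.0000 + -0.25·2.0 = -0.5000
R = v/ω = 2.0/-0.25 = -8.0000
x' = -2 + -8.0000·(sin -0.5000 − sin 0.0000) = 1.8354
y' = -5 − -8.0000·(cos -0.5000 − cos 0.0000) = -5.9793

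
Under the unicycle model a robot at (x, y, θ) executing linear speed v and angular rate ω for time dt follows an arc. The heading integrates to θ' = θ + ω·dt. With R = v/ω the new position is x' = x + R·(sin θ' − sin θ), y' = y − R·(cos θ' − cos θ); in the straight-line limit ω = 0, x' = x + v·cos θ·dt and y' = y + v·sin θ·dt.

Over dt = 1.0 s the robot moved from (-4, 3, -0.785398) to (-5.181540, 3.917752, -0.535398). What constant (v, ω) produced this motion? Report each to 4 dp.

v = -1.5000, ω = 0.2500

Δθ = -0.535398 − -0.785398 = 0.250000
ω = Δθ/dt = 0.250000/1.0 = 0.2500
R = Δx/(sin θ' − sin θ) = -6.0000
v = R·ω = -6.0000·0.2500 = -1.5000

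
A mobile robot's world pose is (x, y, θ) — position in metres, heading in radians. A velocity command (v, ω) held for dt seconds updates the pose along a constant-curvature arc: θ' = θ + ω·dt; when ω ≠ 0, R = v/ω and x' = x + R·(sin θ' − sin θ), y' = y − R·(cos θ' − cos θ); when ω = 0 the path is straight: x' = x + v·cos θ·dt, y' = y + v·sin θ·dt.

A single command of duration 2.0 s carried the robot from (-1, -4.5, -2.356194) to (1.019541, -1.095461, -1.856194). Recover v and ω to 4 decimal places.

v = -2.0000, ω = 0.2500

Δθ = -1.856194 − -2.356194 = 0.500000
ω = Δθ/dt = 0.500000/2.0 = 0.2500
R = −Δy/(cos θ' − cos θ) = -8.0000
v = R·ω = -8.0000·0.2500 = -2.0000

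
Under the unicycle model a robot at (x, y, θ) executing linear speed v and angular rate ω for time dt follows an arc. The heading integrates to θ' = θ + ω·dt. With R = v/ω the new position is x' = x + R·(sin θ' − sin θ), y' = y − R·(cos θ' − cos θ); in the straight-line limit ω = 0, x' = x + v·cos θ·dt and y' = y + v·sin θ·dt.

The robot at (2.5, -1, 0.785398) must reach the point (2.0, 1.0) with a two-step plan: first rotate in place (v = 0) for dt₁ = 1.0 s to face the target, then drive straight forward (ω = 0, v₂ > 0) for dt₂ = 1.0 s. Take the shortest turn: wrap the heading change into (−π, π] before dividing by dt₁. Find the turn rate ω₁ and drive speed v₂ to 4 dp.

ω₁ = 1.0304, v₂ = 2.0616

heading to target = atan2(1−-1, 2−2.5) = 1.8158
Δθ = wrap(1.8158 − 0.7854) = 1.0304; ω₁ = Δθ/dt₁ = 1.0304
distance = √((2−2.5)² + (1−-1)²) = 2.0616; v₂ = distance/dt₂ = 2.0616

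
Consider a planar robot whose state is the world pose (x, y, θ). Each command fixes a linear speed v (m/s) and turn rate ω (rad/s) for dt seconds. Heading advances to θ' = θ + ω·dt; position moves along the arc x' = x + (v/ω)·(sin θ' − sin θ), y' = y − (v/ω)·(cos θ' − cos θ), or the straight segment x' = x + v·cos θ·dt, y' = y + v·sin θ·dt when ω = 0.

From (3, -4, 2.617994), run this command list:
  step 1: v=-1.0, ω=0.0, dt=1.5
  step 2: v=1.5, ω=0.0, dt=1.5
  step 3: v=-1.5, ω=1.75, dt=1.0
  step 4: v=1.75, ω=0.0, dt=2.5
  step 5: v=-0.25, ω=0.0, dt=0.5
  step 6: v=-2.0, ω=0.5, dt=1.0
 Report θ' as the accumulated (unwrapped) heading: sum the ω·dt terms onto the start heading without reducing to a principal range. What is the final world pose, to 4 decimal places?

step 1: θ'=2.6180 (straight) → pose (4.2990, -4.7500, 2.6180)
step 2: θ'=2.6180 (straight) → pose (2.3505, -3.6250, 2.6180)
step 3: θ'=4.3680 (R=-0.8571) → pose (3.5859, -3.1721, 4.3680)
step 4: θ'=4.3680 (straight) → pose (2.1087, -7.2902, 4.3680)
step 5: θ'=4.3680 (straight) → pose (2.1509, -7.1725, 4.3680)
step 6: θ'=4.8680 (R=-4.0000) → pose (2.3375, -5.2021, 4.8680)

(2.3375, -5.2021, 4.8680)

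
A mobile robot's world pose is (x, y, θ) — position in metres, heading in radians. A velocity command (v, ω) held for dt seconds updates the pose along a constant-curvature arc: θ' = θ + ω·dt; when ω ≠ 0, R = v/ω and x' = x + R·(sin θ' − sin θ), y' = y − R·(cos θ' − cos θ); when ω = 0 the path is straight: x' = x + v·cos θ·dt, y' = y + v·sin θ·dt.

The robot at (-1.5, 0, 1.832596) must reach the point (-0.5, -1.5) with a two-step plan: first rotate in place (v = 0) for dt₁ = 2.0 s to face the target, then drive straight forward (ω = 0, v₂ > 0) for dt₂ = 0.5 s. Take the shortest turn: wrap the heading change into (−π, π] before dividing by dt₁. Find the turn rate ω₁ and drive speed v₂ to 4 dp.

ω₁ = -1.4077, v₂ = 3.6056

heading to target = atan2(-1.5−0, -0.5−-1.5) = -0.9828
Δθ = wrap(-0.9828 − 1.8326) = -2.8154; ω₁ = Δθ/dt₁ = -1.4077
distance = √((-0.5−-1.5)² + (-1.5−0)²) = 1.8028; v₂ = distance/dt₂ = 3.6056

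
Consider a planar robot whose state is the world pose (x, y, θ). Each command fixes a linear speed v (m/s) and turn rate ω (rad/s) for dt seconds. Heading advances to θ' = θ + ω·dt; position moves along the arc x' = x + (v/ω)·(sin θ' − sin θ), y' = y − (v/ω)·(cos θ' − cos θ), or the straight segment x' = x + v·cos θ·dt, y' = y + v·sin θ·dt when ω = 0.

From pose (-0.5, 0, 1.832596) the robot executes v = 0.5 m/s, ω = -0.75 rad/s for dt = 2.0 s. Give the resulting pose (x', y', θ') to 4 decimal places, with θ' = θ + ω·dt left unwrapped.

θ' = 1.8326 + -0.75·2.0 = 0.3326
R = v/ω = 0.5/-0.75 = -0.6667
x' = -0.5 + -0.6667·(sin 0.3326 − sin 1.8326) = -0.0737
y' = 0 − -0.6667·(cos 0.3326 − cos 1.8326) = 0.8027

(-0.0737, 0.8027, 0.3326)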